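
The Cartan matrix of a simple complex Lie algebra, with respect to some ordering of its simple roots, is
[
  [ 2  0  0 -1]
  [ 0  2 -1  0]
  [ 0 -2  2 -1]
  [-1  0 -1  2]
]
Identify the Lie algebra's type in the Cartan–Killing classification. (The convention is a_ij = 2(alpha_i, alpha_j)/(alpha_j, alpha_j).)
The matrix has rank 4 with 2's on the diagonal. Reading the off-diagonal entries as Dynkin edges (a single edge where a_ij = a_ji = -1; a double or triple edge where a_ij * a_ji = 2 or 3), the diagram is a chain of 4 nodes with a double edge at one end; the terminal node there is the unique short simple root (B_4). One simple-root ordering that puts it in standard form is (alpha_1, alpha_4, alpha_3, alpha_2). So the algebra is type B_4, i.e. so(9).

B4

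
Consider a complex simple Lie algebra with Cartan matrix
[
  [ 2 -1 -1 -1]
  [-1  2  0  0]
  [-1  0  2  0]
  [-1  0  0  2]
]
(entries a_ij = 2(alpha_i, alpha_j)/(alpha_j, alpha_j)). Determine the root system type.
The matrix has rank 4 with 2's on the diagonal. Reading the off-diagonal entries as Dynkin edges (a single edge where a_ij = a_ji = -1; a double or triple edge where a_ij * a_ji = 2 or 3), the diagram is a chain of 2 nodes with a fork of two nodes at one end (D_4). One simple-root ordering that puts it in standard form is (alpha_4, alpha_1, alpha_3, alpha_2). So the algebra is type D_4, i.e. so(8).

D_4 (so(8))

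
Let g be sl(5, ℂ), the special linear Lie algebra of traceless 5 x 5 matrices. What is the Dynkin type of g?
This is sl(5), which has dimension 5^2 - 1 = 24 and rank 5 - 1 = 4 (a Cartan subalgebra is the diagonal traceless matrices). In the classification of classical Lie algebras, the special linear algebra sl(n+1) has type A_n; here n = 4, so the Dynkin diagram is a chain of 4 nodes with single edges (A_4). Hence the type is A_4.

type A_4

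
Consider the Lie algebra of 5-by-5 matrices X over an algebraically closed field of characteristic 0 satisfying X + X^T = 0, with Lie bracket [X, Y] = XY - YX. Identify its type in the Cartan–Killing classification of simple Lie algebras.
This is so(5) with 5 odd, which has dimension 5(5-1)/2 = 10 and rank (5-1)/2 = 2. In the classification of classical Lie algebras, the orthogonal algebra so(2n+1) in an odd number of variables has type B_n; here n = 2, so the Dynkin diagram is a chain of 2 nodes with a double edge at one end; the terminal node there is the unique short simple root (B_2). Hence the type is B_2.

B_2 (so(5))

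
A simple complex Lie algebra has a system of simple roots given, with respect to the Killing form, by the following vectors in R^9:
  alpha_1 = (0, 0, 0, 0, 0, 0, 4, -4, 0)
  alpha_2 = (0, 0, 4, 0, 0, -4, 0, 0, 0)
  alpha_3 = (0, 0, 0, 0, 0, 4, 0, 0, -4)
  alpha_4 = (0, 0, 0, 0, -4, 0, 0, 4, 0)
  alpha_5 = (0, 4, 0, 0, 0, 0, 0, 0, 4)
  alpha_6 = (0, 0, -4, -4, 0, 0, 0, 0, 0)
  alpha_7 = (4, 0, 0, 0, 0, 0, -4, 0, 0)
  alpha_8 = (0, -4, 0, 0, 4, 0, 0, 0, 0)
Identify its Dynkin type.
type A_8

Compute the Cartan integers a_ij = 2(alpha_i, alpha_j)/(alpha_j, alpha_j); the resulting 8x8 Cartan matrix is
[[2, 0, 0, -1, 0, 0, -1, 0], [0, 2, -1, 0, 0, -1, 0, 0], [0, -1, 2, 0, -1, 0, 0, 0], [-1, 0, 0, 2, 0, 0, 0, -1], [0, 0, -1, 0, 2, 0, 0, -1], [0, -1, 0, 0, 0, 2, 0, 0], [-1, 0, 0, 0, 0, 0, 2, 0], [0, 0, 0, -1, -1, 0, 0, 2]].
All simple roots have the same length, so the diagram is simply laced. The associated Dynkin diagram is a chain of 8 nodes with single edges (A_8), so the type is A_8 (the algebra sl(9)).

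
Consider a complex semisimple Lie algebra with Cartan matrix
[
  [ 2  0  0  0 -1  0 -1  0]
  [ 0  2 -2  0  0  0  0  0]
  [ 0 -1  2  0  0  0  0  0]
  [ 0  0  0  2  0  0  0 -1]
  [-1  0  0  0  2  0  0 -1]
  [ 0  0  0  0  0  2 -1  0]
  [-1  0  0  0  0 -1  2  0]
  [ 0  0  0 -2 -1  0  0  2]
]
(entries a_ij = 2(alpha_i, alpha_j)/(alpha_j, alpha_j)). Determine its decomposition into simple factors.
B2 ⊕ B6

The diagram associated to this matrix has two connected components: the simple roots {alpha_2, alpha_3} form a chain of 2 nodes with a double edge at one end; the terminal node there is the unique short simple root (B_2), and {alpha_1, alpha_4, alpha_5, alpha_6, alpha_7, alpha_8} form a chain of 6 nodes with a double edge at one end; the terminal node there is the unique short simple root (B_6). A semisimple Lie algebra decomposes uniquely as the direct sum of simple ideals, one per connected component of its Dynkin diagram, so g ≅ B_2 ⊕ B_6 (dimension 10 + 78 = 88).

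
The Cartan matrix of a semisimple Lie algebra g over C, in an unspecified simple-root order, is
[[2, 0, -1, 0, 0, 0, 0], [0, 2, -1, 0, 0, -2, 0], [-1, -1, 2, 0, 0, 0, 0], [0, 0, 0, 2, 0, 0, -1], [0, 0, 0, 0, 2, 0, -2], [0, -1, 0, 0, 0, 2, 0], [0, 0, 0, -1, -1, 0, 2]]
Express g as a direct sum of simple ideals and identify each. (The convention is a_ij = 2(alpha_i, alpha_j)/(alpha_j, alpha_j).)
The diagram associated to this matrix has two connected components: the simple roots {alpha_1, alpha_2, alpha_3, alpha_6} form a chain of 4 nodes with a double edge at one end; the terminal node there is the unique short simple root (B_4), and {alpha_4, alpha_5, alpha_7} form a chain of 3 nodes with a double edge at one end; the terminal node there is the unique long simple root (C_3). A semisimple Lie algebra decomposes uniquely as the direct sum of simple ideals, one per connected component of its Dynkin diagram, so g ≅ B_4 ⊕ C_3 (dimension 36 + 21 = 57).

type B_4 ⊕ type C_3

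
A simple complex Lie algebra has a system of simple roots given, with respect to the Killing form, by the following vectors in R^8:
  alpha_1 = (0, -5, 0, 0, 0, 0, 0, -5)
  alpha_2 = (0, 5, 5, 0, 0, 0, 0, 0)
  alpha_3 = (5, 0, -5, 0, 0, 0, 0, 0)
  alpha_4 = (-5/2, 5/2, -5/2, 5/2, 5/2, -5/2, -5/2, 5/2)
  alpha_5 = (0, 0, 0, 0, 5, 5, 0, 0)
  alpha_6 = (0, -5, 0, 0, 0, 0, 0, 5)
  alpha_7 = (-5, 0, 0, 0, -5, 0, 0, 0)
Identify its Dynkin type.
type E_7

Compute the Cartan integers a_ij = 2(alpha_i, alpha_j)/(alpha_j, alpha_j); the resulting 7x7 Cartan matrix is
[[2, -1, 0, -1, 0, 0, 0], [-1, 2, -1, 0, 0, -1, 0], [0, -1, 2, 0, 0, 0, -1], [-1, 0, 0, 2, 0, 0, 0], [0, 0, 0, 0, 2, 0, -1], [0, -1, 0, 0, 0, 2, 0], [0, 0, -1, 0, -1, 0, 2]].
All simple roots have the same length, so the diagram is simply laced. The associated Dynkin diagram is a chain of 6 nodes with one extra node attached to the third node from one end (E_7), so the type is E_7.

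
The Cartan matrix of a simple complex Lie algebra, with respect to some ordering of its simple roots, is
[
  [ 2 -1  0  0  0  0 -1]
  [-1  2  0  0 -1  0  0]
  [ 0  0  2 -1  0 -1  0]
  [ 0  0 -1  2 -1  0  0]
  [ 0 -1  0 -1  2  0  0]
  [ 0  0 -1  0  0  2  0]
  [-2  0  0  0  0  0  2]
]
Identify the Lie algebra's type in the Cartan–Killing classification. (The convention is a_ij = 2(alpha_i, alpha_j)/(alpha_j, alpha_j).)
The matrix has rank 7 with 2's on the diagonal. Reading the off-diagonal entries as Dynkin edges (a single edge where a_ij = a_ji = -1; a double or triple edge where a_ij * a_ji = 2 or 3), the diagram is a chain of 7 nodes with a double edge at one end; the terminal node there is the unique long simple root (C_7). One simple-root ordering that puts it in standard form is (alpha_6, alpha_3, alpha_4, alpha_5, alpha_2, alpha_1, alpha_7). So the algebra is type C_7, i.e. sp(14).

type C_7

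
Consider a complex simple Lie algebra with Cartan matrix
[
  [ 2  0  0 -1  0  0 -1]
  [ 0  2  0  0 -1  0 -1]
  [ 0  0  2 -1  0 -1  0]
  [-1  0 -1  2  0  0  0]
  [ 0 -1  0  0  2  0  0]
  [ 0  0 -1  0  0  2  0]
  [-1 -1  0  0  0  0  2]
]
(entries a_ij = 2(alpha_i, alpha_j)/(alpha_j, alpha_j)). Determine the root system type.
The matrix has rank 7 with 2's on the diagonal. Reading the off-diagonal entries as Dynkin edges (a single edge where a_ij = a_ji = -1; a double or triple edge where a_ij * a_ji = 2 or 3), the diagram is a chain of 7 nodes with single edges (A_7). One simple-root ordering that puts it in standard form is (alpha_5, alpha_2, alpha_7, alpha_1, alpha_4, alpha_3, alpha_6). So the algebra is type A_7, i.e. sl(8).

type A_7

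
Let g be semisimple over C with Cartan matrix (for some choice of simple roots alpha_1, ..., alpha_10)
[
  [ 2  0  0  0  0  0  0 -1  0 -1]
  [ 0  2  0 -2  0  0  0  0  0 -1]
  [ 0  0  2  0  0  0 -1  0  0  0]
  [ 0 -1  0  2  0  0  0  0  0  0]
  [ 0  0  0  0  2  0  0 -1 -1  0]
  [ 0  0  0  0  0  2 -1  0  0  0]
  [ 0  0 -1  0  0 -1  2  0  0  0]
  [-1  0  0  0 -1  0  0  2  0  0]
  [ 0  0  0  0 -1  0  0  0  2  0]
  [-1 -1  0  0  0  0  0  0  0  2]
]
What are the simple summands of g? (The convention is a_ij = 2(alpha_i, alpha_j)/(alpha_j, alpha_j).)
The diagram associated to this matrix has two connected components: the simple roots {alpha_3, alpha_6, alpha_7} form a chain of 3 nodes with single edges (A_3), and {alpha_1, alpha_2, alpha_4, alpha_5, alpha_8, alpha_9, alpha_10} form a chain of 7 nodes with a double edge at one end; the terminal node there is the unique short simple root (B_7). A semisimple Lie algebra decomposes uniquely as the direct sum of simple ideals, one per connected component of its Dynkin diagram, so g ≅ A_3 ⊕ B_7 (dimension 15 + 105 = 120).

A_3 (sl(4)) + B_7 (so(15))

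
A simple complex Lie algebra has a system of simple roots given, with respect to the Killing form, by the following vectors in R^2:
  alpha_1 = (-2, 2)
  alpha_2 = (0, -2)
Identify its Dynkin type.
Compute the Cartan integers a_ij = 2(alpha_i, alpha_j)/(alpha_j, alpha_j); the resulting 2x2 Cartan matrix is
[[2, -2], [-1, 2]].
The roots have two lengths (squared-length ratio 2:1); the short ones are alpha_{2}. The associated Dynkin diagram is a chain of 2 nodes with a double edge at one end; the terminal node there is the unique short simple root (B_2), so the type is B_2 (the algebra so(5)).

B2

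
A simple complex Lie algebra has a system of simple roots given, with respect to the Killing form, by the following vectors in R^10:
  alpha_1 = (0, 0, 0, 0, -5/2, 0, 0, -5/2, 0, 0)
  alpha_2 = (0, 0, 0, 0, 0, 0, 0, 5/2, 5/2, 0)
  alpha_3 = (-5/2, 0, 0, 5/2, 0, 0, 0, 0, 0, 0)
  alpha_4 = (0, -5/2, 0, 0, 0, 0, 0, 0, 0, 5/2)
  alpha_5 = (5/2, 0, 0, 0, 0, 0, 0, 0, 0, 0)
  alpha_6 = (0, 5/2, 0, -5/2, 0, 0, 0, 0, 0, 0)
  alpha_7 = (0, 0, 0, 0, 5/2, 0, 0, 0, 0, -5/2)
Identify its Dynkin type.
Compute the Cartan integers a_ij = 2(alpha_i, alpha_j)/(alpha_j, alpha_j); the resulting 7x7 Cartan matrix is
[[2, -1, 0, 0, 0, 0, -1], [-1, 2, 0, 0, 0, 0, 0], [0, 0, 2, 0, -2, -1, 0], [0, 0, 0, 2, 0, -1, -1], [0, 0, -1, 0, 2, 0, 0], [0, 0, -1, -1, 0, 2, 0], [-1, 0, 0, -1, 0, 0, 2]].
The roots have two lengths (squared-length ratio 2:1); the short ones are alpha_{5}. The associated Dynkin diagram is a chain of 7 nodes with a double edge at one end; the terminal node there is the unique short simple root (B_7), so the type is B_7 (the algebra so(15)).

B_7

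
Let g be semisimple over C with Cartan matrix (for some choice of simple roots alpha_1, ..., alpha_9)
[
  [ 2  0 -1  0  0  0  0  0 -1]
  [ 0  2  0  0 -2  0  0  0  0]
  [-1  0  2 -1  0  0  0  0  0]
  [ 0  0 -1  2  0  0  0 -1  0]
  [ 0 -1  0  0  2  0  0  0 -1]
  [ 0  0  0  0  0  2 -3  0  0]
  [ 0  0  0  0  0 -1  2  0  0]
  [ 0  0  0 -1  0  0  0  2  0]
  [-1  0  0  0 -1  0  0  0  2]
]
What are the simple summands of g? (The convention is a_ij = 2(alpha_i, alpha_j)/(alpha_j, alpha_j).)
The diagram associated to this matrix has two connected components: the simple roots {alpha_1, alpha_2, alpha_3, alpha_4, alpha_5, alpha_8, alpha_9} form a chain of 7 nodes with a double edge at one end; the terminal node there is the unique long simple root (C_7), and {alpha_6, alpha_7} form two nodes joined by a triple edge (G_2). A semisimple Lie algebra decomposes uniquely as the direct sum of simple ideals, one per connected component of its Dynkin diagram, so g ≅ C_7 ⊕ G_2 (dimension 105 + 14 = 119).

C7 ⊕ G2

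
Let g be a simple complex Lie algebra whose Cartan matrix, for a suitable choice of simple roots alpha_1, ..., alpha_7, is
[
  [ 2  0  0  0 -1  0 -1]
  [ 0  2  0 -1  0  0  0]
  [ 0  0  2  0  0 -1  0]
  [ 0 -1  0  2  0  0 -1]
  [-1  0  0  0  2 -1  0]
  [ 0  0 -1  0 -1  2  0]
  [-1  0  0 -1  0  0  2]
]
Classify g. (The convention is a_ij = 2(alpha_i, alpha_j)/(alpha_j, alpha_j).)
The matrix has rank 7 with 2's on the diagonal. Reading the off-diagonal entries as Dynkin edges (a single edge where a_ij = a_ji = -1; a double or triple edge where a_ij * a_ji = 2 or 3), the diagram is a chain of 7 nodes with single edges (A_7). One simple-root ordering that puts it in standard form is (alpha_2, alpha_4, alpha_7, alpha_1, alpha_5, alpha_6, alpha_3). So the algebra is type A_7, i.e. sl(8).

A_7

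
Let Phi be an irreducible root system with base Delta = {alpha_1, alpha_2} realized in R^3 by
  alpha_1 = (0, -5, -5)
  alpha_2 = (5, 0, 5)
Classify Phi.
A2

Compute the Cartan integers a_ij = 2(alpha_i, alpha_j)/(alpha_j, alpha_j); the resulting 2x2 Cartan matrix is
[[2, -1], [-1, 2]].
All simple roots have the same length, so the diagram is simply laced. The associated Dynkin diagram is a chain of 2 nodes with single edges (A_2), so the type is A_2 (the algebra sl(3)).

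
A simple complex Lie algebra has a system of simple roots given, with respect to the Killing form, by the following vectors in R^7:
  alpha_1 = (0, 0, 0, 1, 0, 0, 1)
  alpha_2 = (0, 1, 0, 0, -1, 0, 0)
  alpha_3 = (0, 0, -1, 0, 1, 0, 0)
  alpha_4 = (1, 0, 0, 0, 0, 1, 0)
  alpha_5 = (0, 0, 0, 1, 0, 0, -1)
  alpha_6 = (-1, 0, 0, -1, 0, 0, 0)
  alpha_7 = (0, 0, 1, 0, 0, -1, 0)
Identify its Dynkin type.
D7

Compute the Cartan integers a_ij = 2(alpha_i, alpha_j)/(alpha_j, alpha_j); the resulting 7x7 Cartan matrix is
[[2, 0, 0, 0, 0, -1, 0], [0, 2, -1, 0, 0, 0, 0], [0, -1, 2, 0, 0, 0, -1], [0, 0, 0, 2, 0, -1, -1], [0, 0, 0, 0, 2, -1, 0], [-1, 0, 0, -1, -1, 2, 0], [0, 0, -1, -1, 0, 0, 2]].
All simple roots have the same length, so the diagram is simply laced. The associated Dynkin diagram is a chain of 5 nodes with a fork of two nodes at one end (D_7), so the type is D_7 (the algebra so(14)).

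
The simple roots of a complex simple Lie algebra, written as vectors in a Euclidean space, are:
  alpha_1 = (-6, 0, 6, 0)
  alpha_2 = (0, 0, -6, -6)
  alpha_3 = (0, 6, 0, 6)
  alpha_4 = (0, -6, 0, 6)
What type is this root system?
Compute the Cartan integers a_ij = 2(alpha_i, alpha_j)/(alpha_j, alpha_j); the resulting 4x4 Cartan matrix is
[[2, -1, 0, 0], [-1, 2, -1, -1], [0, -1, 2, 0], [0, -1, 0, 2]].
All simple roots have the same length, so the diagram is simply laced. The associated Dynkin diagram is a chain of 2 nodes with a fork of two nodes at one end (D_4), so the type is D_4 (the algebra so(8)).

D4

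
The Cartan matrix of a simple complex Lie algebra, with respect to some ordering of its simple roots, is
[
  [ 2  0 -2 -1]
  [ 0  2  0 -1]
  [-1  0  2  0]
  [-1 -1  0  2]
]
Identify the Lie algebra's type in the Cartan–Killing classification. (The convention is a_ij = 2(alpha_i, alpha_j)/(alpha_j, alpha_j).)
B_4 (so(9))

The matrix has rank 4 with 2's on the diagonal. Reading the off-diagonal entries as Dynkin edges (a single edge where a_ij = a_ji = -1; a double or triple edge where a_ij * a_ji = 2 or 3), the diagram is a chain of 4 nodes with a double edge at one end; the terminal node there is the unique short simple root (B_4). One simple-root ordering that puts it in standard form is (alpha_2, alpha_4, alpha_1, alpha_3). So the algebra is type B_4, i.e. so(9).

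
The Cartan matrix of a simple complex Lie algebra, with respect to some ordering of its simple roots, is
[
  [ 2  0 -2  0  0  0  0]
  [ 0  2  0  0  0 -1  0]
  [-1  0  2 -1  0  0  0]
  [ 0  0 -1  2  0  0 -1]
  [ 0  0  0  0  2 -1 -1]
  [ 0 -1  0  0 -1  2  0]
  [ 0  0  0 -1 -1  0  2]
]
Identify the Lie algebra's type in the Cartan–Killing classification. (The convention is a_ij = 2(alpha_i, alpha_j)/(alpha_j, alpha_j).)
The matrix has rank 7 with 2's on the diagonal. Reading the off-diagonal entries as Dynkin edges (a single edge where a_ij = a_ji = -1; a double or triple edge where a_ij * a_ji = 2 or 3), the diagram is a chain of 7 nodes with a double edge at one end; the terminal node there is the unique long simple root (C_7). One simple-root ordering that puts it in standard form is (alpha_2, alpha_6, alpha_5, alpha_7, alpha_4, alpha_3, alpha_1). So the algebra is type C_7, i.e. sp(14).

C_7 (sp(14))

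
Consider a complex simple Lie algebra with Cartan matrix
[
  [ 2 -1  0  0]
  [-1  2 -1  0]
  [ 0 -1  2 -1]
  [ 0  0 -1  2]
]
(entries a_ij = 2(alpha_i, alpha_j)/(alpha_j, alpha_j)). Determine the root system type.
The matrix has rank 4 with 2's on the diagonal. Reading the off-diagonal entries as Dynkin edges (a single edge where a_ij = a_ji = -1; a double or triple edge where a_ij * a_ji = 2 or 3), the diagram is a chain of 4 nodes with single edges (A_4). One simple-root ordering that puts it in standard form is (alpha_4, alpha_3, alpha_2, alpha_1). So the algebra is type A_4, i.e. sl(5).

A_4 (sl(5))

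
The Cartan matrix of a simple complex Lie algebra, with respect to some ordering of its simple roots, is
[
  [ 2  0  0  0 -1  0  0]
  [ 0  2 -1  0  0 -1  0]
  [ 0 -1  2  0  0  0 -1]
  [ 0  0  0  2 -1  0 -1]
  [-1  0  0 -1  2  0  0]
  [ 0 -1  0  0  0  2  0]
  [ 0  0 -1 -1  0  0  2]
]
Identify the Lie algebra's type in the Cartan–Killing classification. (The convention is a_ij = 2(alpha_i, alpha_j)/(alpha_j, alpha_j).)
A_7 (sl(8))

The matrix has rank 7 with 2's on the diagonal. Reading the off-diagonal entries as Dynkin edges (a single edge where a_ij = a_ji = -1; a double or triple edge where a_ij * a_ji = 2 or 3), the diagram is a chain of 7 nodes with single edges (A_7). One simple-root ordering that puts it in standard form is (alpha_6, alpha_2, alpha_3, alpha_7, alpha_4, alpha_5, alpha_1). So the algebra is type A_7, i.e. sl(8).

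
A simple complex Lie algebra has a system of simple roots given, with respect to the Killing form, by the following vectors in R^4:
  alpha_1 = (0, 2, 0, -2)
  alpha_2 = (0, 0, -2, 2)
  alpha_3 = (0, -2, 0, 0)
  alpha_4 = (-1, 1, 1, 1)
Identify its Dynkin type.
Compute the Cartan integers a_ij = 2(alpha_i, alpha_j)/(alpha_j, alpha_j); the resulting 4x4 Cartan matrix is
[[2, -1, -2, 0], [-1, 2, 0, 0], [-1, 0, 2, -1], [0, 0, -1, 2]].
The roots have two lengths (squared-length ratio 2:1); the short ones are alpha_{3,4}. The associated Dynkin diagram is a chain of 4 nodes with a double edge between the middle two (F_4), so the type is F_4.

type F_4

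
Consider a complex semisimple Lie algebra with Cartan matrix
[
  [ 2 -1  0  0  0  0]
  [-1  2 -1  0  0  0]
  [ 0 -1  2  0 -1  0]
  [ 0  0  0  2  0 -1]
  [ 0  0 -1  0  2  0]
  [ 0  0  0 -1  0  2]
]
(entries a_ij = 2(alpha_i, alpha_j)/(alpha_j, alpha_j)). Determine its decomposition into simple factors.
type A_2 + type A_4

The diagram associated to this matrix has two connected components: the simple roots {alpha_4, alpha_6} form a chain of 2 nodes with single edges (A_2), and {alpha_1, alpha_2, alpha_3, alpha_5} form a chain of 4 nodes with single edges (A_4). A semisimple Lie algebra decomposes uniquely as the direct sum of simple ideals, one per connected component of its Dynkin diagram, so g ≅ A_2 ⊕ A_4 (dimension 8 + 24 = 32).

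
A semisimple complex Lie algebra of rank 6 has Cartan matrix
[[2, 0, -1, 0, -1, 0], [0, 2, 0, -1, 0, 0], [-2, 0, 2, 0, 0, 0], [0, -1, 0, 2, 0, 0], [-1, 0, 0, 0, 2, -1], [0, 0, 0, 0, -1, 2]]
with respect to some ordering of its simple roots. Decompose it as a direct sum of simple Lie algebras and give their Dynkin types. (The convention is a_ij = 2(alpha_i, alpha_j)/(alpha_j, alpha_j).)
The diagram associated to this matrix has two connected components: the simple roots {alpha_2, alpha_4} form a chain of 2 nodes with single edges (A_2), and {alpha_1, alpha_3, alpha_5, alpha_6} form a chain of 4 nodes with a double edge at one end; the terminal node there is the unique long simple root (C_4). A semisimple Lie algebra decomposes uniquely as the direct sum of simple ideals, one per connected component of its Dynkin diagram, so g ≅ A_2 ⊕ C_4 (dimension 8 + 36 = 44).

type A_2 ⊕ type C_4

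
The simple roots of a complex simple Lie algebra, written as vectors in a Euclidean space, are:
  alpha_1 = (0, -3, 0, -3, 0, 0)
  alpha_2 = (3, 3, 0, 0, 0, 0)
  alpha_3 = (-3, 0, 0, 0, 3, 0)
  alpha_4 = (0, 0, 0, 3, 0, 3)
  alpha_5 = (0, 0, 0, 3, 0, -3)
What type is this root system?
Compute the Cartan integers a_ij = 2(alpha_i, alpha_j)/(alpha_j, alpha_j); the resulting 5x5 Cartan matrix is
[[2, -1, 0, -1, -1], [-1, 2, -1, 0, 0], [0, -1, 2, 0, 0], [-1, 0, 0, 2, 0], [-1, 0, 0, 0, 2]].
All simple roots have the same length, so the diagram is simply laced. The associated Dynkin diagram is a chain of 3 nodes with a fork of two nodes at one end (D_5), so the type is D_5 (the algebra so(10)).

D5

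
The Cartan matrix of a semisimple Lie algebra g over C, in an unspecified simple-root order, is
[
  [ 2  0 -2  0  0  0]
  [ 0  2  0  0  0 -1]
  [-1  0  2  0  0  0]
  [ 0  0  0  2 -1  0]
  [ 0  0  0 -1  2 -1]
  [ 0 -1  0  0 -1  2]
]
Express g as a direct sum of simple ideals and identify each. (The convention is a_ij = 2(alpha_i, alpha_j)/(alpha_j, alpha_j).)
The diagram associated to this matrix has two connected components: the simple roots {alpha_2, alpha_4, alpha_5, alpha_6} form a chain of 4 nodes with single edges (A_4), and {alpha_1, alpha_3} form a chain of 2 nodes with a double edge at one end; the terminal node there is the unique short simple root (B_2). A semisimple Lie algebra decomposes uniquely as the direct sum of simple ideals, one per connected component of its Dynkin diagram, so g ≅ A_4 ⊕ B_2 (dimension 24 + 10 = 34).

A_4 (sl(5)) ⊕ B_2 (so(5))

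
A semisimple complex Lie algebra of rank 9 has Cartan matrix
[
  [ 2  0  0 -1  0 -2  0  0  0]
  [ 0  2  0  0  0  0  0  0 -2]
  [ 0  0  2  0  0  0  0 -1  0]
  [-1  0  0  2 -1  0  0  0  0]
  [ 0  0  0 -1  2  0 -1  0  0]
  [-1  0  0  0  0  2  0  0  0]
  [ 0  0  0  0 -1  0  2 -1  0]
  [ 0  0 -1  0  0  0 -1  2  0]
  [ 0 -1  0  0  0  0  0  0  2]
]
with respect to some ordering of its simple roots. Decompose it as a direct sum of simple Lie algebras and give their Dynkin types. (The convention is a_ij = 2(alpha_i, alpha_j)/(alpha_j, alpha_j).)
The diagram associated to this matrix has two connected components: the simple roots {alpha_2, alpha_9} form a chain of 2 nodes with a double edge at one end; the terminal node there is the unique short simple root (B_2), and {alpha_1, alpha_3, alpha_4, alpha_5, alpha_6, alpha_7, alpha_8} form a chain of 7 nodes with a double edge at one end; the terminal node there is the unique short simple root (B_7). A semisimple Lie algebra decomposes uniquely as the direct sum of simple ideals, one per connected component of its Dynkin diagram, so g ≅ B_2 ⊕ B_7 (dimension 10 + 105 = 115).

B_2 (so(5)) + B_7 (so(15))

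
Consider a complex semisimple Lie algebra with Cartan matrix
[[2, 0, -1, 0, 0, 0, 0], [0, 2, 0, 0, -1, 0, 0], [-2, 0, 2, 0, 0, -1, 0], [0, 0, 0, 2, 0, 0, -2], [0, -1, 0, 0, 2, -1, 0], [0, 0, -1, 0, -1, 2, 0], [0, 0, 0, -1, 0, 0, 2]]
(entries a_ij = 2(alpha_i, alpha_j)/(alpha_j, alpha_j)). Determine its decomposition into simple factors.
The diagram associated to this matrix has two connected components: the simple roots {alpha_4, alpha_7} form a chain of 2 nodes with a double edge at one end; the terminal node there is the unique short simple root (B_2), and {alpha_1, alpha_2, alpha_3, alpha_5, alpha_6} form a chain of 5 nodes with a double edge at one end; the terminal node there is the unique short simple root (B_5). A semisimple Lie algebra decomposes uniquely as the direct sum of simple ideals, one per connected component of its Dynkin diagram, so g ≅ B_2 ⊕ B_5 (dimension 10 + 55 = 65).

B_2 + B_5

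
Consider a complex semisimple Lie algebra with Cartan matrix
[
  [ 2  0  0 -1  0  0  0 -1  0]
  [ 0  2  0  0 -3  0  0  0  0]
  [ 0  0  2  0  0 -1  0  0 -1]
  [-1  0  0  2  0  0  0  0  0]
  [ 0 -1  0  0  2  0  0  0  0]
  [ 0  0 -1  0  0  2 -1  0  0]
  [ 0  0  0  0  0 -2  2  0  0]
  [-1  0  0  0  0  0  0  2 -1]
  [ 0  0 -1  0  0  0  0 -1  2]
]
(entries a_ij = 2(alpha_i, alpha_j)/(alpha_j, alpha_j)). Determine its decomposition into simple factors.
The diagram associated to this matrix has two connected components: the simple roots {alpha_1, alpha_3, alpha_4, alpha_6, alpha_7, alpha_8, alpha_9} form a chain of 7 nodes with a double edge at one end; the terminal node there is the unique long simple root (C_7), and {alpha_2, alpha_5} form two nodes joined by a triple edge (G_2). A semisimple Lie algebra decomposes uniquely as the direct sum of simple ideals, one per connected component of its Dynkin diagram, so g ≅ C_7 ⊕ G_2 (dimension 105 + 14 = 119).

C7 + G2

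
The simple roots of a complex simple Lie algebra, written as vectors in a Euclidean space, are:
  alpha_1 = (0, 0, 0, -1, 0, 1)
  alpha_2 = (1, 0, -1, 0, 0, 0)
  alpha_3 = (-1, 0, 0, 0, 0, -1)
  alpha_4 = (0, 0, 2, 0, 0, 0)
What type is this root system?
C_4 (sp(8))

Compute the Cartan integers a_ij = 2(alpha_i, alpha_j)/(alpha_j, alpha_j); the resulting 4x4 Cartan matrix is
[[2, 0, -1, 0], [0, 2, -1, -1], [-1, -1, 2, 0], [0, -2, 0, 2]].
The roots have two lengths (squared-length ratio 2:1); the short ones are alpha_{1,2,3}. The associated Dynkin diagram is a chain of 4 nodes with a double edge at one end; the terminal node there is the unique long simple root (C_4), so the type is C_4 (the algebra sp(8)).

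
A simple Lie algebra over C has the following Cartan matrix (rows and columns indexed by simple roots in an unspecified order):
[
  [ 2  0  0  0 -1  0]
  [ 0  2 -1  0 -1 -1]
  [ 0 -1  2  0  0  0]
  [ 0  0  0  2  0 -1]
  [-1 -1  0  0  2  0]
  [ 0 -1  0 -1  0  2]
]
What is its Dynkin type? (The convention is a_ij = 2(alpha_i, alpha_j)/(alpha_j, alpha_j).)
E_6

The matrix has rank 6 with 2's on the diagonal. Reading the off-diagonal entries as Dynkin edges (a single edge where a_ij = a_ji = -1; a double or triple edge where a_ij * a_ji = 2 or 3), the diagram is a chain of 5 nodes with one extra node attached to the third node from one end (E_6). One simple-root ordering that puts it in standard form is (alpha_4, alpha_3, alpha_6, alpha_2, alpha_5, alpha_1). So the algebra is type E_6.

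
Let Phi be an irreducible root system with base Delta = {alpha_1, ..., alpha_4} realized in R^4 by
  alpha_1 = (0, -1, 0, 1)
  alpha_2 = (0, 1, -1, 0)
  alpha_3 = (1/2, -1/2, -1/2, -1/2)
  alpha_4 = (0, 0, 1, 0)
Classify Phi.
Compute the Cartan integers a_ij = 2(alpha_i, alpha_j)/(alpha_j, alpha_j); the resulting 4x4 Cartan matrix is
[[2, -1, 0, 0], [-1, 2, 0, -2], [0, 0, 2, -1], [0, -1, -1, 2]].
The roots have two lengths (squared-length ratio 2:1); the short ones are alpha_{3,4}. The associated Dynkin diagram is a chain of 4 nodes with a double edge between the middle two (F_4), so the type is F_4.

F_4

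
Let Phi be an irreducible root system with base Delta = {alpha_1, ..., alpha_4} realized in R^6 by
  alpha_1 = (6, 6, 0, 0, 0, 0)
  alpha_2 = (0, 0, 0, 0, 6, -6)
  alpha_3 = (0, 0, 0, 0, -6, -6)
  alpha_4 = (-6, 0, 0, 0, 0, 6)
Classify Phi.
D_4 (so(8))

Compute the Cartan integers a_ij = 2(alpha_i, alpha_j)/(alpha_j, alpha_j); the resulting 4x4 Cartan matrix is
[[2, 0, 0, -1], [0, 2, 0, -1], [0, 0, 2, -1], [-1, -1, -1, 2]].
All simple roots have the same length, so the diagram is simply laced. The associated Dynkin diagram is a chain of 2 nodes with a fork of two nodes at one end (D_4), so the type is D_4 (the algebra so(8)).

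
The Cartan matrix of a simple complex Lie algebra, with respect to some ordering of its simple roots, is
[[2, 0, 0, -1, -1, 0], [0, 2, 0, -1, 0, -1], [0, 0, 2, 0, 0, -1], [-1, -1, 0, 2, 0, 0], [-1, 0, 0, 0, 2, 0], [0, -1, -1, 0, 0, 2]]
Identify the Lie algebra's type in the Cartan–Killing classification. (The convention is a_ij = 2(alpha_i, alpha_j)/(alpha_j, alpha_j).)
A6

The matrix has rank 6 with 2's on the diagonal. Reading the off-diagonal entries as Dynkin edges (a single edge where a_ij = a_ji = -1; a double or triple edge where a_ij * a_ji = 2 or 3), the diagram is a chain of 6 nodes with single edges (A_6). One simple-root ordering that puts it in standard form is (alpha_5, alpha_1, alpha_4, alpha_2, alpha_6, alpha_3). So the algebra is type A_6, i.e. sl(7).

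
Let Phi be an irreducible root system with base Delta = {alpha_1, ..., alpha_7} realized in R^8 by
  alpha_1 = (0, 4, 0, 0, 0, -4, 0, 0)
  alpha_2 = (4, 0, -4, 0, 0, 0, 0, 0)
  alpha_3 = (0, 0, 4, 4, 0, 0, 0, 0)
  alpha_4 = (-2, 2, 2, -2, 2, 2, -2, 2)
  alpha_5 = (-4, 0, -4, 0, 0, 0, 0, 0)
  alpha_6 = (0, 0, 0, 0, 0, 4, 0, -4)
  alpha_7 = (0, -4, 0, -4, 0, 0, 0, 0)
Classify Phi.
Compute the Cartan integers a_ij = 2(alpha_i, alpha_j)/(alpha_j, alpha_j); the resulting 7x7 Cartan matrix is
[[2, 0, 0, 0, 0, -1, -1], [0, 2, -1, -1, 0, 0, 0], [0, -1, 2, 0, -1, 0, -1], [0, -1, 0, 2, 0, 0, 0], [0, 0, -1, 0, 2, 0, 0], [-1, 0, 0, 0, 0, 2, 0], [-1, 0, -1, 0, 0, 0, 2]].
All simple roots have the same length, so the diagram is simply laced. The associated Dynkin diagram is a chain of 6 nodes with one extra node attached to the third node from one end (E_7), so the type is E_7.

E_7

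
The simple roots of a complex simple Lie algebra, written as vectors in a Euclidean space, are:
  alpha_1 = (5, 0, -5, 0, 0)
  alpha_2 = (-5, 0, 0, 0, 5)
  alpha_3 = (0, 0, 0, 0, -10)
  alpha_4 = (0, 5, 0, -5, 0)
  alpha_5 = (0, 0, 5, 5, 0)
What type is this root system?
Compute the Cartan integers a_ij = 2(alpha_i, alpha_j)/(alpha_j, alpha_j); the resulting 5x5 Cartan matrix is
[[2, -1, 0, 0, -1], [-1, 2, -1, 0, 0], [0, -2, 2, 0, 0], [0, 0, 0, 2, -1], [-1, 0, 0, -1, 2]].
The roots have two lengths (squared-length ratio 2:1); the short ones are alpha_{1,2,4,5}. The associated Dynkin diagram is a chain of 5 nodes with a double edge at one end; the terminal node there is the unique long simple root (C_5), so the type is C_5 (the algebra sp(10)).

C_5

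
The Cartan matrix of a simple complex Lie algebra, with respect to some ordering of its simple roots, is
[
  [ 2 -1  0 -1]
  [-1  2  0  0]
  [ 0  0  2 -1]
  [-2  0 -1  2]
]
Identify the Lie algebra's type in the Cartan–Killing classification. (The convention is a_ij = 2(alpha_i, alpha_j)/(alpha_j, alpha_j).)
F_4

The matrix has rank 4 with 2's on the diagonal. Reading the off-diagonal entries as Dynkin edges (a single edge where a_ij = a_ji = -1; a double or triple edge where a_ij * a_ji = 2 or 3), the diagram is a chain of 4 nodes with a double edge between the middle two (F_4). One simple-root ordering that puts it in standard form is (alpha_3, alpha_4, alpha_1, alpha_2). So the algebra is type F_4.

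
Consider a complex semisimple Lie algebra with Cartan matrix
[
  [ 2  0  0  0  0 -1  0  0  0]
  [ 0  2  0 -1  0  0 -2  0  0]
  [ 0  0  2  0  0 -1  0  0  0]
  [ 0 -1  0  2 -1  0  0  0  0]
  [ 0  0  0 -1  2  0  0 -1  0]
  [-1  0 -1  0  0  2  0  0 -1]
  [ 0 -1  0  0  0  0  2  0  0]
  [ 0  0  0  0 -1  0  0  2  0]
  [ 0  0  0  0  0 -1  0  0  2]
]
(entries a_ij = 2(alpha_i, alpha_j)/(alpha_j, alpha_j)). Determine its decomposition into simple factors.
type B_5 ⊕ type D_4

The diagram associated to this matrix has two connected components: the simple roots {alpha_2, alpha_4, alpha_5, alpha_7, alpha_8} form a chain of 5 nodes with a double edge at one end; the terminal node there is the unique short simple root (B_5), and {alpha_1, alpha_3, alpha_6, alpha_9} form a chain of 2 nodes with a fork of two nodes at one end (D_4). A semisimple Lie algebra decomposes uniquely as the direct sum of simple ideals, one per connected component of its Dynkin diagram, so g ≅ B_5 ⊕ D_4 (dimension 55 + 28 = 83).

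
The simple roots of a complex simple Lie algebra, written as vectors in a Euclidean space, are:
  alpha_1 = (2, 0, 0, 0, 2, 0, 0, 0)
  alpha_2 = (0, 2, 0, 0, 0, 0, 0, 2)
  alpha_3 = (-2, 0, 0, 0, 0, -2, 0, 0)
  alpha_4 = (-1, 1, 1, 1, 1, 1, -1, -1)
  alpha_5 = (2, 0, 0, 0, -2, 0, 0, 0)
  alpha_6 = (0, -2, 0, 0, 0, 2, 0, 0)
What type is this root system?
Compute the Cartan integers a_ij = 2(alpha_i, alpha_j)/(alpha_j, alpha_j); the resulting 6x6 Cartan matrix is
[[2, 0, -1, 0, 0, 0], [0, 2, 0, 0, 0, -1], [-1, 0, 2, 0, -1, -1], [0, 0, 0, 2, -1, 0], [0, 0, -1, -1, 2, 0], [0, -1, -1, 0, 0, 2]].
All simple roots have the same length, so the diagram is simply laced. The associated Dynkin diagram is a chain of 5 nodes with one extra node attached to the third node from one end (E_6), so the type is E_6.

E_6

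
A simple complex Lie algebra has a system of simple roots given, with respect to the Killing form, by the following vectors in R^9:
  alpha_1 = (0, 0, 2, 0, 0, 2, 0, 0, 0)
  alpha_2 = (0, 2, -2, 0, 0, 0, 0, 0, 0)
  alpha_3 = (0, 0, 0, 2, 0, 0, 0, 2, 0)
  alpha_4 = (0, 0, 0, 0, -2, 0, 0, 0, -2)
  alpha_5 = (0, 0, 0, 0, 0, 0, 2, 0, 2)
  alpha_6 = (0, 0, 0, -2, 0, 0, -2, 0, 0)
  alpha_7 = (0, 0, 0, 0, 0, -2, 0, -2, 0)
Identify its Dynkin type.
Compute the Cartan integers a_ij = 2(alpha_i, alpha_j)/(alpha_j, alpha_j); the resulting 7x7 Cartan matrix is
[[2, -1, 0, 0, 0, 0, -1], [-1, 2, 0, 0, 0, 0, 0], [0, 0, 2, 0, 0, -1, -1], [0, 0, 0, 2, -1, 0, 0], [0, 0, 0, -1, 2, -1, 0], [0, 0, -1, 0, -1, 2, 0], [-1, 0, -1, 0, 0, 0, 2]].
All simple roots have the same length, so the diagram is simply laced. The associated Dynkin diagram is a chain of 7 nodes with single edges (A_7), so the type is A_7 (the algebra sl(8)).

A7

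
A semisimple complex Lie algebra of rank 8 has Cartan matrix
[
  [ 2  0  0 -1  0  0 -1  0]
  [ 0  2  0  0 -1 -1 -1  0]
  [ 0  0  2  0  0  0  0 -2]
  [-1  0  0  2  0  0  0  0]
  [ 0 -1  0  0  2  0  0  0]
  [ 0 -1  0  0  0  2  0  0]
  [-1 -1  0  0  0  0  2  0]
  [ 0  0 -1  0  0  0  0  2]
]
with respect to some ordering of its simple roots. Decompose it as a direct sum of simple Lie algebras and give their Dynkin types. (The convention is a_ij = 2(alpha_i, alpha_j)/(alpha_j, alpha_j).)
The diagram associated to this matrix has two connected components: the simple roots {alpha_3, alpha_8} form a chain of 2 nodes with a double edge at one end; the terminal node there is the unique short simple root (B_2), and {alpha_1, alpha_2, alpha_4, alpha_5, alpha_6, alpha_7} form a chain of 4 nodes with a fork of two nodes at one end (D_6). A semisimple Lie algebra decomposes uniquely as the direct sum of simple ideals, one per connected component of its Dynkin diagram, so g ≅ B_2 ⊕ D_6 (dimension 10 + 66 = 76).

B_2 (so(5)) + D_6 (so(12))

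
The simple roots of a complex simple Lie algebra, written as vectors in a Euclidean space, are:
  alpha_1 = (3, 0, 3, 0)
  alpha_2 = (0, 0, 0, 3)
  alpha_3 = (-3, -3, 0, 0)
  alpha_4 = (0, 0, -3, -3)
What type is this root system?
Compute the Cartan integers a_ij = 2(alpha_i, alpha_j)/(alpha_j, alpha_j); the resulting 4x4 Cartan matrix is
[[2, 0, -1, -1], [0, 2, 0, -1], [-1, 0, 2, 0], [-1, -2, 0, 2]].
The roots have two lengths (squared-length ratio 2:1); the short ones are alpha_{2}. The associated Dynkin diagram is a chain of 4 nodes with a double edge at one end; the terminal node there is the unique short simple root (B_4), so the type is B_4 (the algebra so(9)).

type B_4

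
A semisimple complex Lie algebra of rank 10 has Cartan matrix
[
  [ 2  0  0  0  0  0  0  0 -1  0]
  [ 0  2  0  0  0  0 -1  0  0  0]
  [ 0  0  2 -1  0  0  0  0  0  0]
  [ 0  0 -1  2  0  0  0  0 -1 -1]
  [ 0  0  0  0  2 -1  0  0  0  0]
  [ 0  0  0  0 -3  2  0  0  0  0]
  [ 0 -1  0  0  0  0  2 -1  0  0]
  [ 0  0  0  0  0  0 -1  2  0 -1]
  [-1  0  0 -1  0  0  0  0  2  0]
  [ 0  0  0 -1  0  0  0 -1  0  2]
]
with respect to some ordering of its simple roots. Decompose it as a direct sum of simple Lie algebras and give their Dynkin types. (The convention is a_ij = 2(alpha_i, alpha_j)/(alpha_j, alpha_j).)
E_8 ⊕ G_2

The diagram associated to this matrix has two connected components: the simple roots {alpha_1, alpha_2, alpha_3, alpha_4, alpha_7, alpha_8, alpha_9, alpha_10} form a chain of 7 nodes with one extra node attached to the third node from one end (E_8), and {alpha_5, alpha_6} form two nodes joined by a triple edge (G_2). A semisimple Lie algebra decomposes uniquely as the direct sum of simple ideals, one per connected component of its Dynkin diagram, so g ≅ E_8 ⊕ G_2 (dimension 248 + 14 = 262).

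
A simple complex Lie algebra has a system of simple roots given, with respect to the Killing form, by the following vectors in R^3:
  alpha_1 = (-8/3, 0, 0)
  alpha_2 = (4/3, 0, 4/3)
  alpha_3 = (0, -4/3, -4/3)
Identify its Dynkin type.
Compute the Cartan integers a_ij = 2(alpha_i, alpha_j)/(alpha_j, alpha_j); the resulting 3x3 Cartan matrix is
[[2, -2, 0], [-1, 2, -1], [0, -1, 2]].
The roots have two lengths (squared-length ratio 2:1); the short ones are alpha_{2,3}. The associated Dynkin diagram is a chain of 3 nodes with a double edge at one end; the terminal node there is the unique long simple root (C_3), so the type is C_3 (the algebra sp(6)).

C3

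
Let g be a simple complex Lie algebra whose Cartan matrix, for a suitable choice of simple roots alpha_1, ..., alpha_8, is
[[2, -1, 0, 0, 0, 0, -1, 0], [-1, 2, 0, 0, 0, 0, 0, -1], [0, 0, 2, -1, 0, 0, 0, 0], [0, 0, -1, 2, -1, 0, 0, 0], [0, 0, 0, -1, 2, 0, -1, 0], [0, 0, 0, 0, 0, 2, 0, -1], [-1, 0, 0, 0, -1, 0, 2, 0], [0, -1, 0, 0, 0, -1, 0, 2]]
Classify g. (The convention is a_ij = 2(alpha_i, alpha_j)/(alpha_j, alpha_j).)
A8

The matrix has rank 8 with 2's on the diagonal. Reading the off-diagonal entries as Dynkin edges (a single edge where a_ij = a_ji = -1; a double or triple edge where a_ij * a_ji = 2 or 3), the diagram is a chain of 8 nodes with single edges (A_8). One simple-root ordering that puts it in standard form is (alpha_6, alpha_8, alpha_2, alpha_1, alpha_7, alpha_5, alpha_4, alpha_3). So the algebra is type A_8, i.e. sl(9).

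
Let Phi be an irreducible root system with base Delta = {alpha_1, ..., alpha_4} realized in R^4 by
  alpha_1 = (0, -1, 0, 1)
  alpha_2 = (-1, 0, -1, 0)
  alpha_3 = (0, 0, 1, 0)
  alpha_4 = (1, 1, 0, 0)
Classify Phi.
Compute the Cartan integers a_ij = 2(alpha_i, alpha_j)/(alpha_j, alpha_j); the resulting 4x4 Cartan matrix is
[[2, 0, 0, -1], [0, 2, -2, -1], [0, -1, 2, 0], [-1, -1, 0, 2]].
The roots have two lengths (squared-length ratio 2:1); the short ones are alpha_{3}. The associated Dynkin diagram is a chain of 4 nodes with a double edge at one end; the terminal node there is the unique short simple root (B_4), so the type is B_4 (the algebra so(9)).

B4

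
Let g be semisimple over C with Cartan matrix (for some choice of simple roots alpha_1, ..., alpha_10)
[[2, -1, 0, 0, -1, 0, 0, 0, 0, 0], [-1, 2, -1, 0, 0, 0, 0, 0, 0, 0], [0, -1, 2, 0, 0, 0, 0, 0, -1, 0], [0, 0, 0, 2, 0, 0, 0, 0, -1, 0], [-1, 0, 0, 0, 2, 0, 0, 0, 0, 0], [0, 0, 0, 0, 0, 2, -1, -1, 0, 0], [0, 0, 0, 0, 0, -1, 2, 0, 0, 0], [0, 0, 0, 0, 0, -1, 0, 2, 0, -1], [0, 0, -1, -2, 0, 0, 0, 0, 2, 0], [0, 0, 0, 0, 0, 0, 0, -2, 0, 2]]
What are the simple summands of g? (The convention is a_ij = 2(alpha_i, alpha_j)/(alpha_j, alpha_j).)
The diagram associated to this matrix has two connected components: the simple roots {alpha_1, alpha_2, alpha_3, alpha_4, alpha_5, alpha_9} form a chain of 6 nodes with a double edge at one end; the terminal node there is the unique short simple root (B_6), and {alpha_6, alpha_7, alpha_8, alpha_10} form a chain of 4 nodes with a double edge at one end; the terminal node there is the unique long simple root (C_4). A semisimple Lie algebra decomposes uniquely as the direct sum of simple ideals, one per connected component of its Dynkin diagram, so g ≅ B_6 ⊕ C_4 (dimension 78 + 36 = 114).

B_6 + C_4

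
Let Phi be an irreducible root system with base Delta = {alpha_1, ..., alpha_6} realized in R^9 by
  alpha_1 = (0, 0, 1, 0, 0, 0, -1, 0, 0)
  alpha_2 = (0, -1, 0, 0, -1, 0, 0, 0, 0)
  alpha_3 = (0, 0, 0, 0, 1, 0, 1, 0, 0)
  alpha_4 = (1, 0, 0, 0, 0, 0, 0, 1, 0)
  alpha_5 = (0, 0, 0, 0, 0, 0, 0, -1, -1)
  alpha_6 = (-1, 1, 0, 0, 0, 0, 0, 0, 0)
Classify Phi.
type A_6

Compute the Cartan integers a_ij = 2(alpha_i, alpha_j)/(alpha_j, alpha_j); the resulting 6x6 Cartan matrix is
[[2, 0, -1, 0, 0, 0], [0, 2, -1, 0, 0, -1], [-1, -1, 2, 0, 0, 0], [0, 0, 0, 2, -1, -1], [0, 0, 0, -1, 2, 0], [0, -1, 0, -1, 0, 2]].
All simple roots have the same length, so the diagram is simply laced. The associated Dynkin diagram is a chain of 6 nodes with single edges (A_6), so the type is A_6 (the algebra sl(7)).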